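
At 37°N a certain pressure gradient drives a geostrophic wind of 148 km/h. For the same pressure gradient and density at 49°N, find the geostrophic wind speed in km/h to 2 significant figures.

120 km/h

With the same pressure gradient and density, V_g ∝ 1/f ∝ 1/sin φ.
V₂ = V₁ · sin φ₁ / sin φ₂ = 148 × sin 37° / sin 49°
V₂ = 148 × 0.6018/0.7547 = 120 km/h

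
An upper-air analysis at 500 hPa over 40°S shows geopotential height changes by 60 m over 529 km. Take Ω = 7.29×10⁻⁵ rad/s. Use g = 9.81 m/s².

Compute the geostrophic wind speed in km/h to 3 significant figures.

Coriolis parameter at 40°S:
f = 2Ω sin φ = 2 × 7.29×10⁻⁵ × sin 40° = 9.37×10⁻⁵ s⁻¹
Height gradient: |∂Z/∂n| = 60 m / 529000 m = 1.13×10⁻⁴
On a pressure surface, geostrophic balance gives V_g = (g/f)|∂Z/∂n|:
V_g = 9.81 × 1.13×10⁻⁴ / 9.37×10⁻⁵ = 11.9 m/s
Converting: 11.9 m/s × 3.6 = 42.7 km/h

42.7 km/h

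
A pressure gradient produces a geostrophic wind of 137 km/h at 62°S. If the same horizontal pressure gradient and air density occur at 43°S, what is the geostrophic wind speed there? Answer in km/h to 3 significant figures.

With the same pressure gradient and density, V_g ∝ 1/f ∝ 1/sin φ.
V₂ = V₁ · sin φ₁ / sin φ₂ = 137 × sin 62° / sin 43°
V₂ = 137 × 0.8829/0.6820 = 177 km/h

177 km/h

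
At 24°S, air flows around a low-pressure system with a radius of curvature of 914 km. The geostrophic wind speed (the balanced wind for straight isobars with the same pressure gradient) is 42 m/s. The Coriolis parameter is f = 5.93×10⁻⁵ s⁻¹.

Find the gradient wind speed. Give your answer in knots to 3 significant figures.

Around a low, centrifugal force acts outward with Coriolis, so pressure-gradient force balances both:
(1/ρ)|∂P/∂n| = fV + V²/R  →  V² + fR·V − fR·V_g = 0
With fR = 5.93×10⁻⁵ × 914×10³ m = 54.2 m/s:
V = [−fR + √((fR)² + 4 fR V_g)]/2 = [−54.2 + √(54.2² + 4×54.2×42)]/2 = 27.8 m/s
Subgeostrophic (V < V_g = 42 m/s), as expected around a low.
Converting: 27.8 m/s × 1.944 = 54.0 knots

54.0 knots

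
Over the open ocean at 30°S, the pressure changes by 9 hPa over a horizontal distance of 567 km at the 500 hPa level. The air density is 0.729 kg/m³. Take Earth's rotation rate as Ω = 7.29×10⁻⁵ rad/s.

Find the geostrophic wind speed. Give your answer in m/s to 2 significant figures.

30 m/s

Coriolis parameter at 30°S:
f = 2Ω sin φ = 2 × 7.29×10⁻⁵ × sin 30° = 7.29×10⁻⁵ s⁻¹
Pressure gradient: |∂P/∂n| = 900 Pa / 567000 m = 1.59×10⁻³ Pa/m
Geostrophic balance (pressure-gradient force = Coriolis force):
V_g = (1/(fρ)) |∂P/∂n| = 1.59×10⁻³ / (7.29×10⁻⁵ × 0.729) = 29.9 m/s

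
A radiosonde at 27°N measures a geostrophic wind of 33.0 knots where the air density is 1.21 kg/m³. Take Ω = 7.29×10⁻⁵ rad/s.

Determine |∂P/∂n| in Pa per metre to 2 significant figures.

Coriolis parameter at 27°N:
f = 2Ω sin φ = 2 × 7.29×10⁻⁵ × sin 27° = 6.62×10⁻⁵ s⁻¹
Wind speed in SI: 33.0 knots = 17.0 m/s
Geostrophic balance rearranged: |∂P/∂n| = f ρ V_g
|∂P/∂n| = 6.62×10⁻⁵ × 1.21 × 17.0 = 1.36×10⁻³ Pa/m

1.4×10⁻³ Pa/m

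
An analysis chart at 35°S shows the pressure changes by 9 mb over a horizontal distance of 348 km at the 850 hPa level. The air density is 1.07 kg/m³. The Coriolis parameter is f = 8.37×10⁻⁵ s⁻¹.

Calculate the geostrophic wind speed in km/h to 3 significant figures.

104 km/h

Pressure gradient: |∂P/∂n| = 900 Pa / 348000 m = 2.59×10⁻³ Pa/m
Geostrophic balance (pressure-gradient force = Coriolis force):
V_g = (1/(fρ)) |∂P/∂n| = 2.59×10⁻³ / (8.37×10⁻⁵ × 1.07) = 28.9 m/s
Converting: 28.9 m/s × 3.6 = 104 km/h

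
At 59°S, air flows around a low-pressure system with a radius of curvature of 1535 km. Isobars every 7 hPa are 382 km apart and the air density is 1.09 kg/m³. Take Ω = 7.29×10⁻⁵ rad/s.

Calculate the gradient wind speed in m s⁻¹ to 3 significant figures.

Coriolis parameter at 59°S:
f = 2Ω sin φ = 2 × 7.29×10⁻⁵ × sin 59° = 1.25×10⁻⁴ s⁻¹
Pressure gradient: |∂P/∂n| = 700 Pa / 382000 m = 1.83×10⁻³ Pa/m
Geostrophic speed: V_g = |∂P/∂n|/(fρ) = 1.83×10⁻³/(1.25×10⁻⁴ × 1.09) = 13.5 m/s
Around a low, centrifugal force acts outward with Coriolis, so pressure-gradient force balances both:
(1/ρ)|∂P/∂n| = fV + V²/R  →  V² + fR·V − fR·V_g = 0
With fR = 1.25×10⁻⁴ × 1535×10³ m = 192 m/s:
V = [−fR + √((fR)² + 4 fR V_g)]/2 = [−192 + √(192² + 4×192×13.5)]/2 = 12.6 m/s
Subgeostrophic (V < V_g = 13.5 m/s), as expected around a low.

12.6 m s⁻¹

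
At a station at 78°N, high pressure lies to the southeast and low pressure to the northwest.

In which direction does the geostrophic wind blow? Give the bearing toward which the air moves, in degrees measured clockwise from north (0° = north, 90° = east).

The pressure-gradient force points toward the northwest (bearing 315°).
Geostrophic balance: in the Northern Hemisphere the Coriolis force deflects motion to the right, so the geostrophic wind blows 90° to the right of the pressure-gradient force (low pressure on the left).
Rotating 315° by 90° clockwise gives 045° — the wind blows toward the northeast.

045°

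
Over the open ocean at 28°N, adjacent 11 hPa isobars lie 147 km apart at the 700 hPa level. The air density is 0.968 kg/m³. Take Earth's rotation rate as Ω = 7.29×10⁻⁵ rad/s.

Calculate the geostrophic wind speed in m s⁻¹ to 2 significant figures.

110 m s⁻¹

Coriolis parameter at 28°N:
f = 2Ω sin φ = 2 × 7.29×10⁻⁵ × sin 28° = 6.84×10⁻⁵ s⁻¹
Pressure gradient: |∂P/∂n| = 1100 Pa / 147000 m = 7.48×10⁻³ Pa/m
Geostrophic balance (pressure-gradient force = Coriolis force):
V_g = (1/(fρ)) |∂P/∂n| = 7.48×10⁻³ / (6.84×10⁻⁵ × 0.968) = 113 m/s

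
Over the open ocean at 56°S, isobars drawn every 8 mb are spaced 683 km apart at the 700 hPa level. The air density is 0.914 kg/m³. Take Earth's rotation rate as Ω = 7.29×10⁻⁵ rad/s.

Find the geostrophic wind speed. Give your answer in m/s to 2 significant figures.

11 m/s

Coriolis parameter at 56°S:
f = 2Ω sin φ = 2 × 7.29×10⁻⁵ × sin 56° = 1.21×10⁻⁴ s⁻¹
Pressure gradient: |∂P/∂n| = 800 Pa / 683000 m = 1.17×10⁻³ Pa/m
Geostrophic balance (pressure-gradient force = Coriolis force):
V_g = (1/(fρ)) |∂P/∂n| = 1.17×10⁻³ / (1.21×10⁻⁴ × 0.914) = 10.6 m/s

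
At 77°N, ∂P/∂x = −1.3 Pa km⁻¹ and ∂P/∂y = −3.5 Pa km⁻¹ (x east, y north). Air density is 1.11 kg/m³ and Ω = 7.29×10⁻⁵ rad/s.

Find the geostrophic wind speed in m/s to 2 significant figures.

Coriolis parameter at 77°N:
f = 2Ω sin φ = 2 × 7.29×10⁻⁵ × sin 77° = 1.42×10⁻⁴ s⁻¹
Component geostrophic relations (x east, y north):
u_g = −(1/(fρ)) ∂P/∂y,  v_g = (1/(fρ)) ∂P/∂x
u_g = −(−3.5×10⁻³)/(1.42×10⁻⁴ × 1.11) = 22.2 m/s;  v_g = (−1.3×10⁻³)/(1.42×10⁻⁴ × 1.11) = −8.24 m/s
|V_g| = √(u_g² + v_g²) = 23.7 m/s

24 m/s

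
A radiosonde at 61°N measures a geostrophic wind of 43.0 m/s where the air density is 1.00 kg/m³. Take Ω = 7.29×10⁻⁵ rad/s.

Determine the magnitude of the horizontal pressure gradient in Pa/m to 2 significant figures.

Coriolis parameter at 61°N:
f = 2Ω sin φ = 2 × 7.29×10⁻⁵ × sin 61° = 1.28×10⁻⁴ s⁻¹
Geostrophic balance rearranged: |∂P/∂n| = f ρ V_g
|∂P/∂n| = 1.28×10⁻⁴ × 1.00 × 43.0 = 5.48×10⁻³ Pa/m

5.5×10⁻³ Pa/m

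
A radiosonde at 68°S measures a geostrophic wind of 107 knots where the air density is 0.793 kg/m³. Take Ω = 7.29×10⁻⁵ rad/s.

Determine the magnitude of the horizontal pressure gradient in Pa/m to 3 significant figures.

5.90×10⁻³ Pa/m

Coriolis parameter at 68°S:
f = 2Ω sin φ = 2 × 7.29×10⁻⁵ × sin 68° = 1.35×10⁻⁴ s⁻¹
Wind speed in SI: 107 knots = 55.0 m/s
Geostrophic balance rearranged: |∂P/∂n| = f ρ V_g
|∂P/∂n| = 1.35×10⁻⁴ × 0.793 × 55.0 = 5.90×10⁻³ Pa/m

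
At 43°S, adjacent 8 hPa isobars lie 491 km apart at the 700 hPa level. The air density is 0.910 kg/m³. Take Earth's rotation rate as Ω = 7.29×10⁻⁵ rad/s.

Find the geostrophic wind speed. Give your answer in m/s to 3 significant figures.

18.0 m/s

Coriolis parameter at 43°S:
f = 2Ω sin φ = 2 × 7.29×10⁻⁵ × sin 43° = 9.94×10⁻⁵ s⁻¹
Pressure gradient: |∂P/∂n| = 800 Pa / 491000 m = 1.63×10⁻³ Pa/m
Geostrophic balance (pressure-gradient force = Coriolis force):
V_g = (1/(fρ)) |∂P/∂n| = 1.63×10⁻³ / (9.94×10⁻⁵ × 0.910) = 18.0 m/s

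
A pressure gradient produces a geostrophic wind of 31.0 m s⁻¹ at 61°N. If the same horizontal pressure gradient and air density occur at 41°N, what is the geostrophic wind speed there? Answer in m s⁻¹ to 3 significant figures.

41.3 m s⁻¹

With the same pressure gradient and density, V_g ∝ 1/f ∝ 1/sin φ.
V₂ = V₁ · sin φ₁ / sin φ₂ = 31.0 × sin 61° / sin 41°
V₂ = 31.0 × 0.8746/0.6561 = 41.3 m s⁻¹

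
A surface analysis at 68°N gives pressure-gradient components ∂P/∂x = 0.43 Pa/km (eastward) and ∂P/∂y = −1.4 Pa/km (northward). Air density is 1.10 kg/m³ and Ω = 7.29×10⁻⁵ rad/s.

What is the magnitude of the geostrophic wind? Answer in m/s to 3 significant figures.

9.85 m/s

Coriolis parameter at 68°N:
f = 2Ω sin φ = 2 × 7.29×10⁻⁵ × sin 68° = 1.35×10⁻⁴ s⁻¹
Component geostrophic relations (x east, y north):
u_g = −(1/(fρ)) ∂P/∂y,  v_g = (1/(fρ)) ∂P/∂x
u_g = −(−1.4×10⁻³)/(1.35×10⁻⁴ × 1.10) = 9.41 m/s;  v_g = (0.43×10⁻³)/(1.35×10⁻⁴ × 1.10) = 2.89 m/s
|V_g| = √(u_g² + v_g²) = 9.85 m/s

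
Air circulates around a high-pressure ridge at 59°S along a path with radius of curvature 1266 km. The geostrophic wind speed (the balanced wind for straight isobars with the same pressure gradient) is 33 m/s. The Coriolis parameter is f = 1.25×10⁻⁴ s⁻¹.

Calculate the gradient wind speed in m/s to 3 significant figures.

46.9 m/s

Around a high, pressure-gradient force acts outward with centrifugal, so Coriolis balances both:
fV = (1/ρ)|∂P/∂n| + V²/R  →  V² − fR·V + fR·V_g = 0
With fR = 1.25×10⁻⁴ × 1266×10³ m = 158 m/s:
V = [fR − √((fR)² − 4 fR V_g)]/2 = [158 − √(158² − 4×158×33)]/2 = 46.9 m/s
Supergeostrophic (V > V_g = 33 m/s), as expected around a high.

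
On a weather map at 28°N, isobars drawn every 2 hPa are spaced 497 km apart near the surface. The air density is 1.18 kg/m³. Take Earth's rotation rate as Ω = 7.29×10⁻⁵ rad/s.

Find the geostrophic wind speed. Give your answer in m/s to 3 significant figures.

Coriolis parameter at 28°N:
f = 2Ω sin φ = 2 × 7.29×10⁻⁵ × sin 28° = 6.84×10⁻⁵ s⁻¹
Pressure gradient: |∂P/∂n| = 200 Pa / 497000 m = 4.02×10⁻⁴ Pa/m
Geostrophic balance (pressure-gradient force = Coriolis force):
V_g = (1/(fρ)) |∂P/∂n| = 4.02×10⁻⁴ / (6.84×10⁻⁵ × 1.18) = 4.98 m/s

4.98 m/s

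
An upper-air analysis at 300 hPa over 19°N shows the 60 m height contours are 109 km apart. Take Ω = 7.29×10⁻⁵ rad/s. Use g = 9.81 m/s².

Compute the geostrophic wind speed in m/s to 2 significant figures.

110 m/s

Coriolis parameter at 19°N:
f = 2Ω sin φ = 2 × 7.29×10⁻⁵ × sin 19° = 4.75×10⁻⁵ s⁻¹
Height gradient: |∂Z/∂n| = 60 m / 109000 m = 5.50×10⁻⁴
On a pressure surface, geostrophic balance gives V_g = (g/f)|∂Z/∂n|:
V_g = 9.81 × 5.50×10⁻⁴ / 4.75×10⁻⁵ = 114 m/s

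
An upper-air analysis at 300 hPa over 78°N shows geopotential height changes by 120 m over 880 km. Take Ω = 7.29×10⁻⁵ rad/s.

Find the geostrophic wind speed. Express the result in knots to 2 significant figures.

18 knots

Coriolis parameter at 78°N:
f = 2Ω sin φ = 2 × 7.29×10⁻⁵ × sin 78° = 1.43×10⁻⁴ s⁻¹
Height gradient: |∂Z/∂n| = 120 m / 880000 m = 1.36×10⁻⁴
On a pressure surface, geostrophic balance gives V_g = (g/f)|∂Z/∂n|:
V_g = 9.81 × 1.36×10⁻⁴ / 1.43×10⁻⁴ = 9.38 m/s
Converting: 9.38 m/s × 1.944 = 18 knots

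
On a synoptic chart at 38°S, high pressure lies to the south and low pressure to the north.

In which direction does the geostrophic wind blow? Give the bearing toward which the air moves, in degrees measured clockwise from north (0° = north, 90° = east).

270°

The pressure-gradient force points toward the north (bearing 000°).
Geostrophic balance: in the Southern Hemisphere the Coriolis force deflects motion to the left, so the geostrophic wind blows 90° to the left of the pressure-gradient force (low pressure on the right).
Rotating 000° by 90° counterclockwise gives 270° — the wind blows toward the west.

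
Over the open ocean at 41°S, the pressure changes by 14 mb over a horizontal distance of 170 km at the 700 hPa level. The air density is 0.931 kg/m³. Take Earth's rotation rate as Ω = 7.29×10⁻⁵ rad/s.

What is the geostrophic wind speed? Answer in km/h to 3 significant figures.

Coriolis parameter at 41°S:
f = 2Ω sin φ = 2 × 7.29×10⁻⁵ × sin 41° = 9.57×10⁻⁵ s⁻¹
Pressure gradient: |∂P/∂n| = 1400 Pa / 170000 m = 8.24×10⁻³ Pa/m
Geostrophic balance (pressure-gradient force = Coriolis force):
V_g = (1/(fρ)) |∂P/∂n| = 8.24×10⁻³ / (9.57×10⁻⁵ × 0.931) = 92.5 m/s
Converting: 92.5 m/s × 3.6 = 333 km/h

333 km/h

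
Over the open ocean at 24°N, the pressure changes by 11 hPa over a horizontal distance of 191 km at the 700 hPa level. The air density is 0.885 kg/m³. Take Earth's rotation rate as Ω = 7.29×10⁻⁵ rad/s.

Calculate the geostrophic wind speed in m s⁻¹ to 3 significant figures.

110 m s⁻¹

Coriolis parameter at 24°N:
f = 2Ω sin φ = 2 × 7.29×10⁻⁵ × sin 24° = 5.93×10⁻⁵ s⁻¹
Pressure gradient: |∂P/∂n| = 1100 Pa / 191000 m = 5.76×10⁻³ Pa/m
Geostrophic balance (pressure-gradient force = Coriolis force):
V_g = (1/(fρ)) |∂P/∂n| = 5.76×10⁻³ / (5.93×10⁻⁵ × 0.885) = 110 m/s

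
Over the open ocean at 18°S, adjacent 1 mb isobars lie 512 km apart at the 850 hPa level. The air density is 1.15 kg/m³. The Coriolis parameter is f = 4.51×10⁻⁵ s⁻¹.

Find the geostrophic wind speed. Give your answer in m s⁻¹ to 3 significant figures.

3.77 m s⁻¹

Pressure gradient: |∂P/∂n| = 100 Pa / 512000 m = 1.95×10⁻⁴ Pa/m
Geostrophic balance (pressure-gradient force = Coriolis force):
V_g = (1/(fρ)) |∂P/∂n| = 1.95×10⁻⁴ / (4.51×10⁻⁵ × 1.15) = 3.77 m/s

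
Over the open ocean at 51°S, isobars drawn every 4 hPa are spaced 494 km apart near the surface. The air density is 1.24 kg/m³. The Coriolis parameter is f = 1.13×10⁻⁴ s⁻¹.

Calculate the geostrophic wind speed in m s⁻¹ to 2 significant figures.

5.8 m s⁻¹

Pressure gradient: |∂P/∂n| = 400 Pa / 494000 m = 8.10×10⁻⁴ Pa/m
Geostrophic balance (pressure-gradient force = Coriolis force):
V_g = (1/(fρ)) |∂P/∂n| = 8.10×10⁻⁴ / (1.13×10⁻⁴ × 1.24) = 5.78 m/s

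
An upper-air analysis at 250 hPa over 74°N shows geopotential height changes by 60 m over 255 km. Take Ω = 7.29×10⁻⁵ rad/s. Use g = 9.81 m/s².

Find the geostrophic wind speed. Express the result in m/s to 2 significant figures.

16 m/s

Coriolis parameter at 74°N:
f = 2Ω sin φ = 2 × 7.29×10⁻⁵ × sin 74° = 1.40×10⁻⁴ s⁻¹
Height gradient: |∂Z/∂n| = 60 m / 255000 m = 2.35×10⁻⁴
On a pressure surface, geostrophic balance gives V_g = (g/f)|∂Z/∂n|:
V_g = 9.81 × 2.35×10⁻⁴ / 1.40×10⁻⁴ = 16.5 m/s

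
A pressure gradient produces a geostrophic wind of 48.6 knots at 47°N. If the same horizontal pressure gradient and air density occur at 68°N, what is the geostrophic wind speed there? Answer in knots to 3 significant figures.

With the same pressure gradient and density, V_g ∝ 1/f ∝ 1/sin φ.
V₂ = V₁ · sin φ₁ / sin φ₂ = 48.6 × sin 47° / sin 68°
V₂ = 48.6 × 0.7314/0.9272 = 38.3 knots

38.3 knots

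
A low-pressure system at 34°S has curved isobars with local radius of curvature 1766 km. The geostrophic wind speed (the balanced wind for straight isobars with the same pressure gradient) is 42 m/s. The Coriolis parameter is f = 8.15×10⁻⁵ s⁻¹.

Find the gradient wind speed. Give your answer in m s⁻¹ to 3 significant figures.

34.0 m s⁻¹

Around a low, centrifugal force acts outward with Coriolis, so pressure-gradient force balances both:
(1/ρ)|∂P/∂n| = fV + V²/R  →  V² + fR·V − fR·V_g = 0
With fR = 8.15×10⁻⁵ × 1766×10³ m = 144 m/s:
V = [−fR + √((fR)² + 4 fR V_g)]/2 = [−144 + √(144² + 4×144×42)]/2 = 34 m/s
Subgeostrophic (V < V_g = 42 m/s), as expected around a low.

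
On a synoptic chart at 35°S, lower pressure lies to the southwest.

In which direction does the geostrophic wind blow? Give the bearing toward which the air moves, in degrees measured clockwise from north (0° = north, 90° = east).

The pressure-gradient force points toward the southwest (bearing 225°).
Geostrophic balance: in the Southern Hemisphere the Coriolis force deflects motion to the left, so the geostrophic wind blows 90° to the left of the pressure-gradient force (low pressure on the right).
Rotating 225° by 90° counterclockwise gives 135° — the wind blows toward the southeast.

135°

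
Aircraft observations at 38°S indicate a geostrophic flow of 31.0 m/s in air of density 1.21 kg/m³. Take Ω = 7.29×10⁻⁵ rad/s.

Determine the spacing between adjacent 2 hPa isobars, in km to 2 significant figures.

59 km

Coriolis parameter at 38°S:
f = 2Ω sin φ = 2 × 7.29×10⁻⁵ × sin 38° = 8.98×10⁻⁵ s⁻¹
Geostrophic balance rearranged: |∂P/∂n| = f ρ V_g
|∂P/∂n| = 8.98×10⁻⁵ × 1.21 × 31.0 = 3.37×10⁻³ Pa/m
Isobar spacing: Δn = ΔP/|∂P/∂n| = 200 Pa / 3.37×10⁻³ Pa/m = 59400 m ≈ 59 km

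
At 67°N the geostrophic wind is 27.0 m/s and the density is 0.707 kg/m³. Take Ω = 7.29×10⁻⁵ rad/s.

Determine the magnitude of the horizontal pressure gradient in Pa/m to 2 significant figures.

Coriolis parameter at 67°N:
f = 2Ω sin φ = 2 × 7.29×10⁻⁵ × sin 67° = 1.34×10⁻⁴ s⁻¹
Geostrophic balance rearranged: |∂P/∂n| = f ρ V_g
|∂P/∂n| = 1.34×10⁻⁴ × 0.707 × 27.0 = 2.56×10⁻³ Pa/m

2.6×10⁻³ Pa/m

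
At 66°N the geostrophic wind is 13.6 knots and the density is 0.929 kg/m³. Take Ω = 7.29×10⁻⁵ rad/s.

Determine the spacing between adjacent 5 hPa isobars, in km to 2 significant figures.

Coriolis parameter at 66°N:
f = 2Ω sin φ = 2 × 7.29×10⁻⁵ × sin 66° = 1.33×10⁻⁴ s⁻¹
Wind speed in SI: 13.6 knots = 7.00 m/s
Geostrophic balance rearranged: |∂P/∂n| = f ρ V_g
|∂P/∂n| = 1.33×10⁻⁴ × 0.929 × 7.00 = 8.66×10⁻⁴ Pa/m
Isobar spacing: Δn = ΔP/|∂P/∂n| = 500 Pa / 8.66×10⁻⁴ Pa/m = 577550 m ≈ 580 km

580 km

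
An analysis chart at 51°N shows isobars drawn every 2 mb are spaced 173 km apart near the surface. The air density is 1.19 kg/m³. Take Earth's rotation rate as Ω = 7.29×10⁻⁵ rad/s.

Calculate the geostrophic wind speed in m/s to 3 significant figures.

8.57 m/s

Coriolis parameter at 51°N:
f = 2Ω sin φ = 2 × 7.29×10⁻⁵ × sin 51° = 1.13×10⁻⁴ s⁻¹
Pressure gradient: |∂P/∂n| = 200 Pa / 173000 m = 1.16×10⁻³ Pa/m
Geostrophic balance (pressure-gradient force = Coriolis force):
V_g = (1/(fρ)) |∂P/∂n| = 1.16×10⁻³ / (1.13×10⁻⁴ × 1.19) = 8.57 m/s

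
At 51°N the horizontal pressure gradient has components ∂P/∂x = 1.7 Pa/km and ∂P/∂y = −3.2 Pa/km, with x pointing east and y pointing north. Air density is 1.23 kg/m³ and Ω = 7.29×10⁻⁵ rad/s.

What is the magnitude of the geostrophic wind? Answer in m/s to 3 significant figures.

26.0 m/s

Coriolis parameter at 51°N:
f = 2Ω sin φ = 2 × 7.29×10⁻⁵ × sin 51° = 1.13×10⁻⁴ s⁻¹
Component geostrophic relations (x east, y north):
u_g = −(1/(fρ)) ∂P/∂y,  v_g = (1/(fρ)) ∂P/∂x
u_g = −(−3.2×10⁻³)/(1.13×10⁻⁴ × 1.23) = 23.0 m/s;  v_g = (1.7×10⁻³)/(1.13×10⁻⁴ × 1.23) = 12.2 m/s
|V_g| = √(u_g² + v_g²) = 26.0 m/s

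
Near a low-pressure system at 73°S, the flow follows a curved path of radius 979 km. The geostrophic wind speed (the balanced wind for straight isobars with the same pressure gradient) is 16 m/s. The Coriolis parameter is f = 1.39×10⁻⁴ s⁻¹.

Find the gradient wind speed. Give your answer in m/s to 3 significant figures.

Around a low, centrifugal force acts outward with Coriolis, so pressure-gradient force balances both:
(1/ρ)|∂P/∂n| = fV + V²/R  →  V² + fR·V − fR·V_g = 0
With fR = 1.39×10⁻⁴ × 979×10³ m = 136 m/s:
V = [−fR + √((fR)² + 4 fR V_g)]/2 = [−136 + √(136² + 4×136×16)]/2 = 14.5 m/s
Subgeostrophic (V < V_g = 16 m/s), as expected around a low.

14.5 m/s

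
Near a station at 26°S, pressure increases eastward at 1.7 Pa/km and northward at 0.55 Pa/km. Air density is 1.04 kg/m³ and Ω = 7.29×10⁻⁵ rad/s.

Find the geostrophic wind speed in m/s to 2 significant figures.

27 m/s

Coriolis parameter at 26°S:
f = 2Ω sin φ = 2 × 7.29×10⁻⁵ × sin 26° = 6.39×10⁻⁵ s⁻¹
In the Southern Hemisphere f is negative: f = −6.39×10⁻⁵ s⁻¹.
Component geostrophic relations (x east, y north):
u_g = −(1/(fρ)) ∂P/∂y,  v_g = (1/(fρ)) ∂P/∂x
u_g = −(0.55×10⁻³)/(−6.39×10⁻⁵ × 1.04) = 8.27 m/s;  v_g = (1.7×10⁻³)/(−6.39×10⁻⁵ × 1.04) = −25.6 m/s
|V_g| = √(u_g² + v_g²) = 26.9 m/s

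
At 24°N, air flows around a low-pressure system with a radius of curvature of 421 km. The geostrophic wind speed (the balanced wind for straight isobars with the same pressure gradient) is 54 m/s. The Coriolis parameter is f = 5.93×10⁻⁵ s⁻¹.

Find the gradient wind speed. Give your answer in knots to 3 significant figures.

Around a low, centrifugal force acts outward with Coriolis, so pressure-gradient force balances both:
(1/ρ)|∂P/∂n| = fV + V²/R  →  V² + fR·V − fR·V_g = 0
With fR = 5.93×10⁻⁵ × 421×10³ m = 25.0 m/s:
V = [−fR + √((fR)² + 4 fR V_g)]/2 = [−25.0 + √(25.0² + 4×25.0×54)]/2 = 26.3 m/s
Subgeostrophic (V < V_g = 54 m/s), as expected around a low.
Converting: 26.3 m/s × 1.944 = 51.1 knots

51.1 knots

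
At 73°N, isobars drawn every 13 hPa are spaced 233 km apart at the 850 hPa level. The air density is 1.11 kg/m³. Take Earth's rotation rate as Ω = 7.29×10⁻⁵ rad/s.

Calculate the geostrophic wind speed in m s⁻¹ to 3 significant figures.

Coriolis parameter at 73°N:
f = 2Ω sin φ = 2 × 7.29×10⁻⁵ × sin 73° = 1.39×10⁻⁴ s⁻¹
Pressure gradient: |∂P/∂n| = 1300 Pa / 233000 m = 5.58×10⁻³ Pa/m
Geostrophic balance (pressure-gradient force = Coriolis force):
V_g = (1/(fρ)) |∂P/∂n| = 5.58×10⁻³ / (1.39×10⁻⁴ × 1.11) = 36.1 m/s

36.1 m s⁻¹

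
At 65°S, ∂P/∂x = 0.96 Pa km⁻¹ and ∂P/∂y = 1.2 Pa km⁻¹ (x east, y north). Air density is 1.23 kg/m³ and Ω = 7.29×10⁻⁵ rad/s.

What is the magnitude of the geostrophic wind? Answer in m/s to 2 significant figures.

9.5 m/s

Coriolis parameter at 65°S:
f = 2Ω sin φ = 2 × 7.29×10⁻⁵ × sin 65° = 1.32×10⁻⁴ s⁻¹
In the Southern Hemisphere f is negative: f = −1.32×10⁻⁴ s⁻¹.
Component geostrophic relations (x east, y north):
u_g = −(1/(fρ)) ∂P/∂y,  v_g = (1/(fρ)) ∂P/∂x
u_g = −(1.2×10⁻³)/(−1.32×10⁻⁴ × 1.23) = 7.38 m/s;  v_g = (0.96×10⁻³)/(−1.32×10⁻⁴ × 1.23) = −5.91 m/s
|V_g| = √(u_g² + v_g²) = 9.46 m/s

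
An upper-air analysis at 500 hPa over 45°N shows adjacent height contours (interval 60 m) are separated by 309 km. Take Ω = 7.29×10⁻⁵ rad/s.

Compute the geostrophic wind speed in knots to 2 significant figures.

36 knots

Coriolis parameter at 45°N:
f = 2Ω sin φ = 2 × 7.29×10⁻⁵ × sin 45° = 1.03×10⁻⁴ s⁻¹
Height gradient: |∂Z/∂n| = 60 m / 309000 m = 1.94×10⁻⁴
On a pressure surface, geostrophic balance gives V_g = (g/f)|∂Z/∂n|:
V_g = 9.81 × 1.94×10⁻⁴ / 1.03×10⁻⁴ = 18.5 m/s
Converting: 18.5 m/s × 1.944 = 36 knots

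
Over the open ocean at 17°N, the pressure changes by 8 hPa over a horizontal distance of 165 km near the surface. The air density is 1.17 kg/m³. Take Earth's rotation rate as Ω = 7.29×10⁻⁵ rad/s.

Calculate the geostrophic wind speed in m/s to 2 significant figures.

97 m/s

Coriolis parameter at 17°N:
f = 2Ω sin φ = 2 × 7.29×10⁻⁵ × sin 17° = 4.26×10⁻⁵ s⁻¹
Pressure gradient: |∂P/∂n| = 800 Pa / 165000 m = 4.85×10⁻³ Pa/m
Geostrophic balance (pressure-gradient force = Coriolis force):
V_g = (1/(fρ)) |∂P/∂n| = 4.85×10⁻³ / (4.26×10⁻⁵ × 1.17) = 97.2 m/s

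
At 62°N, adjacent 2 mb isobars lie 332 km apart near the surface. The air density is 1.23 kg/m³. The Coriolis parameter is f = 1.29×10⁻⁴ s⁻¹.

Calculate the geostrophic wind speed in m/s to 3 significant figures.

3.80 m/s

Pressure gradient: |∂P/∂n| = 200 Pa / 332000 m = 6.02×10⁻⁴ Pa/m
Geostrophic balance (pressure-gradient force = Coriolis force):
V_g = (1/(fρ)) |∂P/∂n| = 6.02×10⁻⁴ / (1.29×10⁻⁴ × 1.23) = 3.80 m/s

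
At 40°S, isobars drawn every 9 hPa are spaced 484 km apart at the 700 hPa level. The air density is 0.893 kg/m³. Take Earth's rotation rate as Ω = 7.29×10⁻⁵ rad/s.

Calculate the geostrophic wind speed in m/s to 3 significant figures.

22.2 m/s

Coriolis parameter at 40°S:
f = 2Ω sin φ = 2 × 7.29×10⁻⁵ × sin 40° = 9.37×10⁻⁵ s⁻¹
Pressure gradient: |∂P/∂n| = 900 Pa / 484000 m = 1.86×10⁻³ Pa/m
Geostrophic balance (pressure-gradient force = Coriolis force):
V_g = (1/(fρ)) |∂P/∂n| = 1.86×10⁻³ / (9.37×10⁻⁵ × 0.893) = 22.2 m/s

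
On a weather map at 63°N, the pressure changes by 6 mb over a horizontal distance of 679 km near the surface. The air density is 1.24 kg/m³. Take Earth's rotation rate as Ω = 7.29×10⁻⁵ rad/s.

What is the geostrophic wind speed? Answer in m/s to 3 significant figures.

Coriolis parameter at 63°N:
f = 2Ω sin φ = 2 × 7.29×10⁻⁵ × sin 63° = 1.30×10⁻⁴ s⁻¹
Pressure gradient: |∂P/∂n| = 600 Pa / 679000 m = 8.84×10⁻⁴ Pa/m
Geostrophic balance (pressure-gradient force = Coriolis force):
V_g = (1/(fρ)) |∂P/∂n| = 8.84×10⁻⁴ / (1.30×10⁻⁴ × 1.24) = 5.49 m/s

5.49 m/s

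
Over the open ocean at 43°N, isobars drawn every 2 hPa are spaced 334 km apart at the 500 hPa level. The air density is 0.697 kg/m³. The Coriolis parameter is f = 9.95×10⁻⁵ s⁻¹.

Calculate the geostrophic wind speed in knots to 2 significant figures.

17 knots

Pressure gradient: |∂P/∂n| = 200 Pa / 334000 m = 5.99×10⁻⁴ Pa/m
Geostrophic balance (pressure-gradient force = Coriolis force):
V_g = (1/(fρ)) |∂P/∂n| = 5.99×10⁻⁴ / (9.95×10⁻⁵ × 0.697) = 8.63 m/s
Converting: 8.63 m/s × 1.944 = 17 knots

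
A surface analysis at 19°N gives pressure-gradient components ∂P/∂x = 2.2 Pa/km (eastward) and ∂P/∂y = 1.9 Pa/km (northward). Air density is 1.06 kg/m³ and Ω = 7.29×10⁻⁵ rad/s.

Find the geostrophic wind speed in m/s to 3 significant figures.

Coriolis parameter at 19°N:
f = 2Ω sin φ = 2 × 7.29×10⁻⁵ × sin 19° = 4.75×10⁻⁵ s⁻¹
Component geostrophic relations (x east, y north):
u_g = −(1/(fρ)) ∂P/∂y,  v_g = (1/(fρ)) ∂P/∂x
u_g = −(1.9×10⁻³)/(4.75×10⁻⁵ × 1.06) = −37.8 m/s;  v_g = (2.2×10⁻³)/(4.75×10⁻⁵ × 1.06) = 43.7 m/s
|V_g| = √(u_g² + v_g²) = 57.8 m/s

57.8 m/s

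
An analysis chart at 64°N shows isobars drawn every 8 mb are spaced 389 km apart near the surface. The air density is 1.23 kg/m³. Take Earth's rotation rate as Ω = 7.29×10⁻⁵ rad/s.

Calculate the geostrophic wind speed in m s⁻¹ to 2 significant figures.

13 m s⁻¹

Coriolis parameter at 64°N:
f = 2Ω sin φ = 2 × 7.29×10⁻⁵ × sin 64° = 1.31×10⁻⁴ s⁻¹
Pressure gradient: |∂P/∂n| = 800 Pa / 389000 m = 2.06×10⁻³ Pa/m
Geostrophic balance (pressure-gradient force = Coriolis force):
V_g = (1/(fρ)) |∂P/∂n| = 2.06×10⁻³ / (1.31×10⁻⁴ × 1.23) = 12.8 m/s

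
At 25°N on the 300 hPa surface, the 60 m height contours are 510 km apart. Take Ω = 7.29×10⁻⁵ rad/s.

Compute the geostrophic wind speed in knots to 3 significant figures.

Coriolis parameter at 25°N:
f = 2Ω sin φ = 2 × 7.29×10⁻⁵ × sin 25° = 6.16×10⁻⁵ s⁻¹
Height gradient: |∂Z/∂n| = 60 m / 510000 m = 1.18×10⁻⁴
On a pressure surface, geostrophic balance gives V_g = (g/f)|∂Z/∂n|:
V_g = 9.81 × 1.18×10⁻⁴ / 6.16×10⁻⁵ = 18.7 m/s
Converting: 18.7 m/s × 1.944 = 36.4 knots

36.4 knots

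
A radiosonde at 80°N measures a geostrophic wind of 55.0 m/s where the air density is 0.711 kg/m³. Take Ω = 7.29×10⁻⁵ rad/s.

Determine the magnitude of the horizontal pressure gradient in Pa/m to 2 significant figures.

5.6×10⁻³ Pa/m

Coriolis parameter at 80°N:
f = 2Ω sin φ = 2 × 7.29×10⁻⁵ × sin 80° = 1.44×10⁻⁴ s⁻¹
Geostrophic balance rearranged: |∂P/∂n| = f ρ V_g
|∂P/∂n| = 1.44×10⁻⁴ × 0.711 × 55.0 = 5.61×10⁻³ Pa/m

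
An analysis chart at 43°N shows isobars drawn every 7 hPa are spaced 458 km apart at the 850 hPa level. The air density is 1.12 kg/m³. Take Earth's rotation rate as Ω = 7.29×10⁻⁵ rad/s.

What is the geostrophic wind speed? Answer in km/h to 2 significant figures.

Coriolis parameter at 43°N:
f = 2Ω sin φ = 2 × 7.29×10⁻⁵ × sin 43° = 9.94×10⁻⁵ s⁻¹
Pressure gradient: |∂P/∂n| = 700 Pa / 458000 m = 1.53×10⁻³ Pa/m
Geostrophic balance (pressure-gradient force = Coriolis force):
V_g = (1/(fρ)) |∂P/∂n| = 1.53×10⁻³ / (9.94×10⁻⁵ × 1.12) = 13.7 m/s
Converting: 13.7 m/s × 3.6 = 49 km/h

49 km/h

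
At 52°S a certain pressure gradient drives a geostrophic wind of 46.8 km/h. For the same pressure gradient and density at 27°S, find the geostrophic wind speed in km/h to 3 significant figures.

With the same pressure gradient and density, V_g ∝ 1/f ∝ 1/sin φ.
V₂ = V₁ · sin φ₁ / sin φ₂ = 46.8 × sin 52° / sin 27°
V₂ = 46.8 × 0.7880/0.4540 = 81.2 km/h

81.2 km/h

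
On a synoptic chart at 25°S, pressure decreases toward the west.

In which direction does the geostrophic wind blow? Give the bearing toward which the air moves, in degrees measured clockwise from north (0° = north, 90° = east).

The pressure-gradient force points toward the west (bearing 270°).
Geostrophic balance: in the Southern Hemisphere the Coriolis force deflects motion to the left, so the geostrophic wind blows 90° to the left of the pressure-gradient force (low pressure on the right).
Rotating 270° by 90° counterclockwise gives 180° — the wind blows toward the south.

180°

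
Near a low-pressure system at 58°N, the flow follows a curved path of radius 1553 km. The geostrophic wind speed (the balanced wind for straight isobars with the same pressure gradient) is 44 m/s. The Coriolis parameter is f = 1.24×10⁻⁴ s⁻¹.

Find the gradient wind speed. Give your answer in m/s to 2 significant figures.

37 m/s

Around a low, centrifugal force acts outward with Coriolis, so pressure-gradient force balances both:
(1/ρ)|∂P/∂n| = fV + V²/R  →  V² + fR·V − fR·V_g = 0
With fR = 1.24×10⁻⁴ × 1553×10³ m = 193 m/s:
V = [−fR + √((fR)² + 4 fR V_g)]/2 = [−193 + √(193² + 4×193×44)]/2 = 36.9 m/s
Subgeostrophic (V < V_g = 44 m/s), as expected around a low.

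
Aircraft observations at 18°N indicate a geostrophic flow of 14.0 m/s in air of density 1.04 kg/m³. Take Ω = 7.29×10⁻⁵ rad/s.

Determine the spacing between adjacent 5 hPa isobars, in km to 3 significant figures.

Coriolis parameter at 18°N:
f = 2Ω sin φ = 2 × 7.29×10⁻⁵ × sin 18° = 4.51×10⁻⁵ s⁻¹
Geostrophic balance rearranged: |∂P/∂n| = f ρ V_g
|∂P/∂n| = 4.51×10⁻⁵ × 1.04 × 14.0 = 6.56×10⁻⁴ Pa/m
Isobar spacing: Δn = ΔP/|∂P/∂n| = 500 Pa / 6.56×10⁻⁴ Pa/m = 762200 m ≈ 762 km

762 km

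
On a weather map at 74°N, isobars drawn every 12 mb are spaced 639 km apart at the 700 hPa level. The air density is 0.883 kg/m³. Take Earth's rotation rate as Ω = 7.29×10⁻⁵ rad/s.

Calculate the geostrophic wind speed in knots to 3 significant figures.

Coriolis parameter at 74°N:
f = 2Ω sin φ = 2 × 7.29×10⁻⁵ × sin 74° = 1.40×10⁻⁴ s⁻¹
Pressure gradient: |∂P/∂n| = 1200 Pa / 639000 m = 1.88×10⁻³ Pa/m
Geostrophic balance (pressure-gradient force = Coriolis force):
V_g = (1/(fρ)) |∂P/∂n| = 1.88×10⁻³ / (1.40×10⁻⁴ × 0.883) = 15.2 m/s
Converting: 15.2 m/s × 1.944 = 29.5 knots

29.5 knots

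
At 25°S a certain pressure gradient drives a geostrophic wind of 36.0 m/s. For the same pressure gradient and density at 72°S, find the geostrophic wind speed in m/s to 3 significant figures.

16.0 m/s

With the same pressure gradient and density, V_g ∝ 1/f ∝ 1/sin φ.
V₂ = V₁ · sin φ₁ / sin φ₂ = 36.0 × sin 25° / sin 72°
V₂ = 36.0 × 0.4226/0.9511 = 16.0 m/s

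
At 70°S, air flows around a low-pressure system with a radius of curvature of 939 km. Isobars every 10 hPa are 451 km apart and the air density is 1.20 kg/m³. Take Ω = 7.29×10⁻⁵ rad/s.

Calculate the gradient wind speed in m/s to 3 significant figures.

Coriolis parameter at 70°S:
f = 2Ω sin φ = 2 × 7.29×10⁻⁵ × sin 70° = 1.37×10⁻⁴ s⁻¹
Pressure gradient: |∂P/∂n| = 1000 Pa / 451000 m = 2.22×10⁻³ Pa/m
Geostrophic speed: V_g = |∂P/∂n|/(fρ) = 2.22×10⁻³/(1.37×10⁻⁴ × 1.20) = 13.5 m/s
Around a low, centrifugal force acts outward with Coriolis, so pressure-gradient force balances both:
(1/ρ)|∂P/∂n| = fV + V²/R  →  V² + fR·V − fR·V_g = 0
With fR = 1.37×10⁻⁴ × 939×10³ m = 129 m/s:
V = [−fR + √((fR)² + 4 fR V_g)]/2 = [−129 + √(129² + 4×129×13.5)]/2 = 12.3 m/s
Subgeostrophic (V < V_g = 13.5 m/s), as expected around a low.

12.3 m/s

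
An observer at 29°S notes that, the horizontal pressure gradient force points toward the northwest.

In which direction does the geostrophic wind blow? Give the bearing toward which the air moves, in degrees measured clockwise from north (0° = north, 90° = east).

225°

The pressure-gradient force points toward the northwest (bearing 315°).
Geostrophic balance: in the Southern Hemisphere the Coriolis force deflects motion to the left, so the geostrophic wind blows 90° to the left of the pressure-gradient force (low pressure on the right).
Rotating 315° by 90° counterclockwise gives 225° — the wind blows toward the southwest.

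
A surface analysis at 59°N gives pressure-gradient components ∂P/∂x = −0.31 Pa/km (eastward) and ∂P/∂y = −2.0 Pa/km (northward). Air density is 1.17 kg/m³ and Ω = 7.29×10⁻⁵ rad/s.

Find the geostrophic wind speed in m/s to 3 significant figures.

Coriolis parameter at 59°N:
f = 2Ω sin φ = 2 × 7.29×10⁻⁵ × sin 59° = 1.25×10⁻⁴ s⁻¹
Component geostrophic relations (x east, y north):
u_g = −(1/(fρ)) ∂P/∂y,  v_g = (1/(fρ)) ∂P/∂x
u_g = −(−2.0×10⁻³)/(1.25×10⁻⁴ × 1.17) = 13.7 m/s;  v_g = (−0.31×10⁻³)/(1.25×10⁻⁴ × 1.17) = −2.12 m/s
|V_g| = √(u_g² + v_g²) = 13.8 m/s

13.8 m/s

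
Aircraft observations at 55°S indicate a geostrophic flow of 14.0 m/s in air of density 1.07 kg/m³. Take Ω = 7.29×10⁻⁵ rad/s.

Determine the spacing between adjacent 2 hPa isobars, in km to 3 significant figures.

112 km

Coriolis parameter at 55°S:
f = 2Ω sin φ = 2 × 7.29×10⁻⁵ × sin 55° = 1.19×10⁻⁴ s⁻¹
Geostrophic balance rearranged: |∂P/∂n| = f ρ V_g
|∂P/∂n| = 1.19×10⁻⁴ × 1.07 × 14.0 = 1.79×10⁻³ Pa/m
Isobar spacing: Δn = ΔP/|∂P/∂n| = 200 Pa / 1.79×10⁻³ Pa/m = 111788 m ≈ 112 km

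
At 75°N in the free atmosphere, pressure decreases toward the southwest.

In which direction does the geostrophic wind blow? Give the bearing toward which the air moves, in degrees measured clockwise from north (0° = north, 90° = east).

315°

The pressure-gradient force points toward the southwest (bearing 225°).
Geostrophic balance: in the Northern Hemisphere the Coriolis force deflects motion to the right, so the geostrophic wind blows 90° to the right of the pressure-gradient force (low pressure on the left).
Rotating 225° by 90° clockwise gives 315° — the wind blows toward the northwest.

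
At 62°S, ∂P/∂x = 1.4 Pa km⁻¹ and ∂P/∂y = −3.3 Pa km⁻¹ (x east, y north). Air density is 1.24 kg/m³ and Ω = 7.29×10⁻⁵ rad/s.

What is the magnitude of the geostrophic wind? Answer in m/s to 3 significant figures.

22.5 m/s

Coriolis parameter at 62°S:
f = 2Ω sin φ = 2 × 7.29×10⁻⁵ × sin 62° = 1.29×10⁻⁴ s⁻¹
In the Southern Hemisphere f is negative: f = −1.29×10⁻⁴ s⁻¹.
Component geostrophic relations (x east, y north):
u_g = −(1/(fρ)) ∂P/∂y,  v_g = (1/(fρ)) ∂P/∂x
u_g = −(−3.3×10⁻³)/(−1.29×10⁻⁴ × 1.24) = −20.7 m/s;  v_g = (1.4×10⁻³)/(−1.29×10⁻⁴ × 1.24) = −8.77 m/s
|V_g| = √(u_g² + v_g²) = 22.5 m/s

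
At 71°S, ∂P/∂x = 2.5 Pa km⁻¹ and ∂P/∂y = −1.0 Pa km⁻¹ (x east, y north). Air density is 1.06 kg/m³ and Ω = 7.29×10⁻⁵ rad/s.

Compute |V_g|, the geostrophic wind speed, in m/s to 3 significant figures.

18.4 m/s

Coriolis parameter at 71°S:
f = 2Ω sin φ = 2 × 7.29×10⁻⁵ × sin 71° = 1.38×10⁻⁴ s⁻¹
In the Southern Hemisphere f is negative: f = −1.38×10⁻⁴ s⁻¹.
Component geostrophic relations (x east, y north):
u_g = −(1/(fρ)) ∂P/∂y,  v_g = (1/(fρ)) ∂P/∂x
u_g = −(−1.0×10⁻³)/(−1.38×10⁻⁴ × 1.06) = −6.84 m/s;  v_g = (2.5×10⁻³)/(−1.38×10⁻⁴ × 1.06) = −17.1 m/s
|V_g| = √(u_g² + v_g²) = 18.4 m/s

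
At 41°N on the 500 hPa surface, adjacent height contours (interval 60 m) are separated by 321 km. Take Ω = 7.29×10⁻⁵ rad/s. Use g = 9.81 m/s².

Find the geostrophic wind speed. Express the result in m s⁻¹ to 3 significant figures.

Coriolis parameter at 41°N:
f = 2Ω sin φ = 2 × 7.29×10⁻⁵ × sin 41° = 9.57×10⁻⁵ s⁻¹
Height gradient: |∂Z/∂n| = 60 m / 321000 m = 1.87×10⁻⁴
On a pressure surface, geostrophic balance gives V_g = (g/f)|∂Z/∂n|:
V_g = 9.81 × 1.87×10⁻⁴ / 9.57×10⁻⁵ = 19.2 m/s

19.2 m s⁻¹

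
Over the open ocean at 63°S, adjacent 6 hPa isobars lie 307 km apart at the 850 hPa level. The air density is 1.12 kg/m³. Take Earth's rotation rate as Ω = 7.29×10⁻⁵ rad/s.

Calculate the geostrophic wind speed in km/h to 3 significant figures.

Coriolis parameter at 63°S:
f = 2Ω sin φ = 2 × 7.29×10⁻⁵ × sin 63° = 1.30×10⁻⁴ s⁻¹
Pressure gradient: |∂P/∂n| = 600 Pa / 307000 m = 1.95×10⁻³ Pa/m
Geostrophic balance (pressure-gradient force = Coriolis force):
V_g = (1/(fρ)) |∂P/∂n| = 1.95×10⁻³ / (1.30×10⁻⁴ × 1.12) = 13.4 m/s
Converting: 13.4 m/s × 3.6 = 48.4 km/h

48.4 km/h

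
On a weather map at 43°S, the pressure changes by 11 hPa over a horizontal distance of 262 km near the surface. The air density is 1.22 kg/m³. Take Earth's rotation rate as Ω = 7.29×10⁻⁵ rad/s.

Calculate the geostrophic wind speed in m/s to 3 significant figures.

34.6 m/s

Coriolis parameter at 43°S:
f = 2Ω sin φ = 2 × 7.29×10⁻⁵ × sin 43° = 9.94×10⁻⁵ s⁻¹
Pressure gradient: |∂P/∂n| = 1100 Pa / 262000 m = 4.20×10⁻³ Pa/m
Geostrophic balance (pressure-gradient force = Coriolis force):
V_g = (1/(fρ)) |∂P/∂n| = 4.20×10⁻³ / (9.94×10⁻⁵ × 1.22) = 34.6 m/s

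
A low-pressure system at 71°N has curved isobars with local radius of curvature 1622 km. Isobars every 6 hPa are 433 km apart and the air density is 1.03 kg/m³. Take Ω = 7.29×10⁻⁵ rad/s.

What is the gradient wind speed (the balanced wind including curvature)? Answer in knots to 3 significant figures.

Coriolis parameter at 71°N:
f = 2Ω sin φ = 2 × 7.29×10⁻⁵ × sin 71° = 1.38×10⁻⁴ s⁻¹
Pressure gradient: |∂P/∂n| = 600 Pa / 433000 m = 1.39×10⁻³ Pa/m
Geostrophic speed: V_g = |∂P/∂n|/(fρ) = 1.39×10⁻³/(1.38×10⁻⁴ × 1.03) = 9.76 m/s
Around a low, centrifugal force acts outward with Coriolis, so pressure-gradient force balances both:
(1/ρ)|∂P/∂n| = fV + V²/R  →  V² + fR·V − fR·V_g = 0
With fR = 1.38×10⁻⁴ × 1622×10³ m = 224 m/s:
V = [−fR + √((fR)² + 4 fR V_g)]/2 = [−224 + √(224² + 4×224×9.76)]/2 = 9.37 m/s
Subgeostrophic (V < V_g = 9.76 m/s), as expected around a low.
Converting: 9.37 m/s × 1.944 = 18.2 knots

18.2 knots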